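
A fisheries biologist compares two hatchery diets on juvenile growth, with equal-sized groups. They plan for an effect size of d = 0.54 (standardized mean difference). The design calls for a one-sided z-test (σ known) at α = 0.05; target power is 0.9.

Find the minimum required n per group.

n = 59 per group

For power 0.9 need Φ(δ − z_{0.05}) = 0.9, so δ = z_{0.05} + z_{0.10} = 1.645 + 1.282 = 2.926.
δ = d·√(n/2) ⇒ n = 2(δ/d)² = 2 × (2.926 / 0.54)² = 58.74.
Rounding up, n = 59 per group.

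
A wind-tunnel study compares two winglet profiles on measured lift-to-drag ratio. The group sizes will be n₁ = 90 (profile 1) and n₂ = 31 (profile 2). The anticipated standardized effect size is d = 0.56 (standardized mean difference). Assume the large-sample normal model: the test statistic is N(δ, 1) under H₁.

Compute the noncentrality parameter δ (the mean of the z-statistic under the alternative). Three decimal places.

The noncentrality parameter scales effect size by the design's sample-size factor: δ = d / √(1/n₁ + 1/n₂) = 0.56 / √(1/90 + 1/31) = 2.6890

δ ≈ 2.689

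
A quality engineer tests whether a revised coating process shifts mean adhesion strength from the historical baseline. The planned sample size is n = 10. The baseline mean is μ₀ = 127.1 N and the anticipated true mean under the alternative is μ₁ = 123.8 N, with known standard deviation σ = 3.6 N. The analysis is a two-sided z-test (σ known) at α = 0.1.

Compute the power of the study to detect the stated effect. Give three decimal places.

Standardized effect: d = |μ₁ − μ₀| / σ = |123.8 − 127.1| / 3.6 = 0.9167
Noncentrality parameter: δ = d·√n = 0.9167 × √10 = 2.8988
Critical value for a two-sided test at α = 0.1: z_{α/2} = 1.645.
Power = Φ(δ − 1.645) + Φ(−δ − 1.645) = Φ(1.254) + Φ(-4.544) = 0.8951 + 0.0000 = 0.8951.

Power ≈ 0.895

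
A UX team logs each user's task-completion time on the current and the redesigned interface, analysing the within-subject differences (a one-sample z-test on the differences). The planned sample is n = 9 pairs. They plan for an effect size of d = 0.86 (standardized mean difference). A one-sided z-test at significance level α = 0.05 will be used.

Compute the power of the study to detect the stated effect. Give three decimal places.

Noncentrality parameter: δ = d·√n = 0.86 × √9 = 2.5800
One-sided α = 0.05 → critical value z_{0.05} = 1.645.
Power = P(Z > 1.645 − δ) = Φ(0.935) = 0.8251.

Power ≈ 0.825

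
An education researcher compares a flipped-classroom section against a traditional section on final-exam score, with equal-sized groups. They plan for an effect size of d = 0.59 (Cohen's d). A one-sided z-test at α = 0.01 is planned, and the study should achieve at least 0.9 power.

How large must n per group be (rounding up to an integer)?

For power 0.9 need Φ(δ − z_{0.01}) = 0.9, so δ = z_{0.01} + z_{0.10} = 2.326 + 1.282 = 3.608.
δ = d·√(n/2) ⇒ n = 2(δ/d)² = 2 × (3.608 / 0.59)² = 74.79.
Rounding up, n = 75 per group.

n = 75 per group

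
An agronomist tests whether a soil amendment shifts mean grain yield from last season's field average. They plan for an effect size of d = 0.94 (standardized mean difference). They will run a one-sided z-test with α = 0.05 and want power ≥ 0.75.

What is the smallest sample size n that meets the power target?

For power 0.75 need Φ(δ − z_{0.05}) = 0.75, so δ = z_{0.05} + z_{0.25} = 1.645 + 0.674 = 2.319.
δ = d·√n ⇒ n = (δ/d)² = (2.319 / 0.94)² = 6.09.
Round up to the next whole unit.

n = 7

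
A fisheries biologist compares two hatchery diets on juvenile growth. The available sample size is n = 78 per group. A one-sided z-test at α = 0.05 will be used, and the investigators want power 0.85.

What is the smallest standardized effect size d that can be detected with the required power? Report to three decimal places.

Required noncentrality: δ = z_{0.05} + z_{0.15} = 1.645 + 1.036 = 2.681.
δ = d·√(n/2) ⇒ d = δ/√(n/2) = 2.681/√(78/2) = 0.4293.

d ≈ 0.429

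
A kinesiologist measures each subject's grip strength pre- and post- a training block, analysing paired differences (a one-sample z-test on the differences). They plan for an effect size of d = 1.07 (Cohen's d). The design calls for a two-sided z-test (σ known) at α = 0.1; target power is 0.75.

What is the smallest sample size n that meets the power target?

Set Φ(δ − 1.645) = 0.75; then δ − 1.645 = Φ⁻¹(0.75) = 0.674, giving δ = 2.319.
(For δ > 0 the lower-tail rejection region contributes negligibly to power, so the one-term inversion is standard.)
δ = d·√n ⇒ n = (δ/d)² = (2.319 / 1.07)² = 4.70.
Round up to the next whole unit.

n = 5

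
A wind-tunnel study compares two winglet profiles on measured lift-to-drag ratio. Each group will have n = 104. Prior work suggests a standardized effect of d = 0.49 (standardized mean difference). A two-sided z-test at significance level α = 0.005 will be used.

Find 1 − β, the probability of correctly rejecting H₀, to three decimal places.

Noncentrality parameter: δ = d·√(n/2) = 0.49 × √(104/2) = 3.5334
Critical value for a two-sided test at α = 0.005: z_{α/2} = 2.807.
Power = Φ(δ − 2.807) + Φ(−δ − 2.807) = Φ(0.726) + Φ(-6.340) = 0.7662 + 0.0000 = 0.7662.

Power ≈ 0.766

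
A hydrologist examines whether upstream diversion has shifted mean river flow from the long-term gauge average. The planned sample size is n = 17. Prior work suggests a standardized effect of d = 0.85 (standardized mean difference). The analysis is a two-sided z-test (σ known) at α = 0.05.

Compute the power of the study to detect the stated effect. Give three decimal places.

Power ≈ 0.939

Noncentrality parameter: δ = d·√n = 0.85 × √17 = 3.5046
Critical value for a two-sided test at α = 0.05: z_{α/2} = 1.960.
Power = Φ(δ − 1.960) + Φ(−δ − 1.960) = Φ(1.545) + Φ(-5.465) = 0.9388 + 0.0000 = 0.9388.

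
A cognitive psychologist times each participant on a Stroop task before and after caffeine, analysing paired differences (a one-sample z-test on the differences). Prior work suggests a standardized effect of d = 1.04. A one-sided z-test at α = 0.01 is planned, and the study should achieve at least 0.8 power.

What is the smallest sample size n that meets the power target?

n = 10

Set Φ(δ − 2.326) = 0.8; then δ − 2.326 = Φ⁻¹(0.8) = 0.842, giving δ = 3.168.
δ = d·√n ⇒ n = (δ/d)² = (3.168 / 1.04)² = 9.28.
Round up to the next whole unit.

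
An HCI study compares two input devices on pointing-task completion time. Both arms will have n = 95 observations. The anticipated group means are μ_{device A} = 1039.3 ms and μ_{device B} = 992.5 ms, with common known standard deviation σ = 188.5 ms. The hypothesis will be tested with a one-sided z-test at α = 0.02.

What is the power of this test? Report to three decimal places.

Power ≈ 0.366

Standardized effect: d = |μ_{device A} − μ_{device B}| / σ = |1039.3 − 992.5| / 188.5 = 0.2483
Noncentrality parameter: δ = d·√(n/2) = 0.2483 × √(95/2) = 1.7111
Critical value for a one-sided test at α = 0.02: z_α = 2.054.
Power = Φ(δ − 2.054) = Φ(-0.343) = 0.3659.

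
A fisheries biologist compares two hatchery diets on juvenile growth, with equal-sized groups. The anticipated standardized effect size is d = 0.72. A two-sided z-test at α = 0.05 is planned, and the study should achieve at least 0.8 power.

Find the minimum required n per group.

Set Φ(δ − 1.960) = 0.8; then δ − 1.960 = Φ⁻¹(0.8) = 0.842, giving δ = 2.802.
(The Φ(−δ − z_{α/2}) term is vanishingly small for δ > 0 and is dropped in the standard sample-size formula.)
δ = d·√(n/2) ⇒ n = 2(δ/d)² = 2 × (2.802 / 0.72)² = 30.28.
Round up to the next whole unit.

n = 31 per group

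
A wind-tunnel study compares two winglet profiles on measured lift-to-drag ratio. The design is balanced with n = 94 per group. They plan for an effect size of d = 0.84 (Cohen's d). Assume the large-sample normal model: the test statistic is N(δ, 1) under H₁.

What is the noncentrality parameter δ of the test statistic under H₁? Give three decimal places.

δ = d·√(n/2) = 0.84 × √(94/2) = 5.7587

δ ≈ 5.759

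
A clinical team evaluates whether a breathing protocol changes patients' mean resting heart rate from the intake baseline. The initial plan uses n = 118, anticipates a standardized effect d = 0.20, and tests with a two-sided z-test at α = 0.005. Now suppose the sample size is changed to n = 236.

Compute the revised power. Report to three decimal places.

With n = 236: δ = d·√n = 0.20 × √236 = 3.0725. Critical value z_{0.0025} = 2.807.
Revised power = Φ(δ − 2.807) + Φ(−δ − 2.807) = Φ(0.265) + Φ(-5.879) = 0.6047 + 0.0000 = 0.6047.

Power ≈ 0.605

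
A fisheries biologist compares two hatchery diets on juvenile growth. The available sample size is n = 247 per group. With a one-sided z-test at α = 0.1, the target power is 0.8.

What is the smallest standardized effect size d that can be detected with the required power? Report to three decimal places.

Required noncentrality: δ = z_{0.1} + z_{0.20} = 1.282 + 0.842 = 2.123.
δ = d·√(n/2) ⇒ d = δ/√(n/2) = 2.123/√(247/2) = 0.1911.

d ≈ 0.191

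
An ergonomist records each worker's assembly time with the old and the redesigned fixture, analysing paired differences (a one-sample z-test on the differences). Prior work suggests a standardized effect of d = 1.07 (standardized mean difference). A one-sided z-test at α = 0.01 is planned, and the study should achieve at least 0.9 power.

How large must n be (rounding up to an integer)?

n = 12

Set Φ(δ − 2.326) = 0.9; then δ − 2.326 = Φ⁻¹(0.9) = 1.282, giving δ = 3.608.
δ = d·√n ⇒ n = (δ/d)² = (3.608 / 1.07)² = 11.37.
Round up to the next whole unit.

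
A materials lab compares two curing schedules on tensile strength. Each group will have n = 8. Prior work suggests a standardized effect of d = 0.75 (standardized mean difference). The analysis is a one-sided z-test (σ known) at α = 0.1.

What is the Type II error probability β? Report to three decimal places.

β ≈ 0.414

Noncentrality parameter: δ = d·√(n/2) = 0.75 × √(8/2) = 1.5000
One-sided α = 0.1 → critical value z_{0.1} = 1.282.
Power = P(Z > 1.282 − δ) = Φ(0.218) = 0.5865.
Type II error: β = 1 − power = 1 − 0.5865 = 0.4135.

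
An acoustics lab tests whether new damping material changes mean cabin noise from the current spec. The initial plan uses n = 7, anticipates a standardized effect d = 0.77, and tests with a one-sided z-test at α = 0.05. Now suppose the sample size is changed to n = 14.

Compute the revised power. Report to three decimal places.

With n = 14: δ = d·√n = 0.77 × √14 = 2.8811. Critical value z_{0.05} = 1.645.
Revised power = Φ(δ − 1.645) = Φ(1.236) = 0.8918.

Power ≈ 0.892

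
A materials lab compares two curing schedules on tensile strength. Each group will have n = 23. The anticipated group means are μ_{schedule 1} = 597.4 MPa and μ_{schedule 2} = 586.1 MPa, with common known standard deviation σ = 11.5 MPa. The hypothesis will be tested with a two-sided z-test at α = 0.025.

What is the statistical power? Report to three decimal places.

Power ≈ 0.862

Standardized effect: d = |μ_{schedule 1} − μ_{schedule 2}| / σ = |597.4 − 586.1| / 11.5 = 0.9826
Noncentrality parameter: δ = d·√(n/2) = 0.9826 × √(23/2) = 3.3322
Two-sided α = 0.025 → critical value z_{0.0125} = 2.241.
Power = Φ(δ − 2.241) + Φ(−δ − 2.241) = Φ(1.091) + Φ(-5.574) = 0.8623 + 0.0000 = 0.8623.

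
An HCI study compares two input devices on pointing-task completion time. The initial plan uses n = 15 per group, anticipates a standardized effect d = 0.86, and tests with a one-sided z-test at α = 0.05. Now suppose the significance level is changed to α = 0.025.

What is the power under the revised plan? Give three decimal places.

δ = d·√(n/2) = 0.86 × √(15/2) = 2.3552 (unchanged). New critical value: z_{0.025} = 1.960.
Revised power = P(Z > 1.960 − δ) = Φ(0.395) = 0.6537.

Power ≈ 0.654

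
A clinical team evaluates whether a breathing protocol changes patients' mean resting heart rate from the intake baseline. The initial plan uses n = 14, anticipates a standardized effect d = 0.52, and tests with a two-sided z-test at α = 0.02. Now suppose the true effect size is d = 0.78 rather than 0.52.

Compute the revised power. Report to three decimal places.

Power ≈ 0.723

With d = 0.78: δ = d·√n = 0.78 × √14 = 2.9185. Critical value z_{0.01} = 2.326.
Revised power = Φ(δ − 2.326) + Φ(−δ − 2.326) = Φ(0.592) + Φ(-5.245) = 0.7231 + 0.0000 = 0.7231.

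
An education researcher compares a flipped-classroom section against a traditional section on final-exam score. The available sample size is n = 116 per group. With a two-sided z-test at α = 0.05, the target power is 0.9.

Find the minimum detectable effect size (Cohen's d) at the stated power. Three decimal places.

Required noncentrality: δ = z_{0.025} + z_{0.10} = 1.960 + 1.282 = 3.242.
(Lower-tail contribution to power is negligible for δ > 0.)
δ = d·√(n/2) ⇒ d = δ/√(n/2) = 3.242/√(116/2) = 0.4256.

d ≈ 0.426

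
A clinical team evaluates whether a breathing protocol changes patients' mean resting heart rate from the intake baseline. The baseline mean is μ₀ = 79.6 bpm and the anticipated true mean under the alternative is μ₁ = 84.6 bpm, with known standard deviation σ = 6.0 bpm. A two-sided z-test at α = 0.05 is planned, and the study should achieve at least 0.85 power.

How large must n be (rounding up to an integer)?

n = 13

Standardized effect: d = |μ₁ − μ₀| / σ = |84.6 − 79.6| / 6.0 = 0.8333
Set Φ(δ − 1.960) = 0.85; then δ − 1.960 = Φ⁻¹(0.85) = 1.036, giving δ = 2.996.
(For δ > 0 the lower-tail rejection region contributes negligibly to power, so the one-term inversion is standard.)
δ = d·√n ⇒ n = (δ/d)² = (2.996 / 0.8333)² = 12.93.
Round up to the next whole unit.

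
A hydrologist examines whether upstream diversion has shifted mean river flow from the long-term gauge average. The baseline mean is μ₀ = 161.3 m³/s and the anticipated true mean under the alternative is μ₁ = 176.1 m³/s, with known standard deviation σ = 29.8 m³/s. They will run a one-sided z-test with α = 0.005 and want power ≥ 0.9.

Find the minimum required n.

Standardized effect: d = |μ₁ − μ₀| / σ = |176.1 − 161.3| / 29.8 = 0.4966
Set Φ(δ − 2.576) = 0.9; then δ − 2.576 = Φ⁻¹(0.9) = 1.282, giving δ = 3.857.
δ = d·√n ⇒ n = (δ/d)² = (3.857 / 0.4966)² = 60.32.
Round up to the next whole unit.

n = 61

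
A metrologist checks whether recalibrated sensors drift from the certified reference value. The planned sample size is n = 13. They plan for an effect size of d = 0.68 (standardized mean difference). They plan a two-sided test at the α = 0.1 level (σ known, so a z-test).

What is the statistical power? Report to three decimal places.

Power ≈ 0.790

Noncentrality parameter: δ = d·√n = 0.68 × √13 = 2.4518
Two-sided α = 0.1 → critical value z_{0.05} = 1.645.
Power = Φ(δ − 1.645) + Φ(−δ − 1.645) = Φ(0.807) + Φ(-4.097) = 0.7901 + 0.0000 = 0.7902.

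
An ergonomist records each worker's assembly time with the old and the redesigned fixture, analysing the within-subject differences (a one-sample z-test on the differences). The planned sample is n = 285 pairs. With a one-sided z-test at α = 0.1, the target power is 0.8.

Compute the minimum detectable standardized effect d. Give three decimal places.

Need Φ(δ − 1.282) = 0.8, so δ = 1.282 + 0.842 = 2.123.
δ = d·√n ⇒ d = δ/√n = 2.123/√285 = 0.1258.

d ≈ 0.126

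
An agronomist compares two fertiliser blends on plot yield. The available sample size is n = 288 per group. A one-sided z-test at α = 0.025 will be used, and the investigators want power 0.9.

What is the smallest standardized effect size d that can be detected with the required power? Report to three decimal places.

d ≈ 0.270

Need Φ(δ − 1.960) = 0.9, so δ = 1.960 + 1.282 = 3.242.
δ = d·√(n/2) ⇒ d = δ/√(n/2) = 3.242/√(288/2) = 0.2701.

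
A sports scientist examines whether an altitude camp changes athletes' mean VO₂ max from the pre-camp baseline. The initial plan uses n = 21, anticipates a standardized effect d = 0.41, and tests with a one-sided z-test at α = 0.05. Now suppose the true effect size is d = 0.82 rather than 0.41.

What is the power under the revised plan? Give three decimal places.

With d = 0.82: δ = d·√n = 0.82 × √21 = 3.7577. Critical value z_{0.05} = 1.645.
Revised power = Φ(δ − 1.645) = Φ(2.113) = 0.9827.

Power ≈ 0.983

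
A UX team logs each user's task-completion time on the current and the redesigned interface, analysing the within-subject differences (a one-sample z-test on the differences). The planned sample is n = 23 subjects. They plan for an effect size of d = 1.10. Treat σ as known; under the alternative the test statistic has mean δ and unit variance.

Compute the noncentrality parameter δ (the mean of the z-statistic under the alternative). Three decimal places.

The noncentrality parameter scales effect size by the design's sample-size factor: δ = d·√n = 1.10 × √23 = 5.2754

δ ≈ 5.275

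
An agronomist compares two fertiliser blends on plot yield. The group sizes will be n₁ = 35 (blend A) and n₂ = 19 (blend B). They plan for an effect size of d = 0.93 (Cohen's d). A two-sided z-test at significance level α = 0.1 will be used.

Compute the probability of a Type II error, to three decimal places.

Noncentrality parameter: δ = d / √(1/n₁ + 1/n₂) = 0.93 / √(1/35 + 1/19) = 3.2636
Two-sided α = 0.1 → critical value z_{0.05} = 1.645.
Power = Φ(δ − 1.645) + Φ(−δ − 1.645) = Φ(1.619) + Φ(-4.908) = 0.9472 + 0.0000 = 0.9472.
Type II error: β = 1 − power = 1 − 0.9472 = 0.0528.

β ≈ 0.053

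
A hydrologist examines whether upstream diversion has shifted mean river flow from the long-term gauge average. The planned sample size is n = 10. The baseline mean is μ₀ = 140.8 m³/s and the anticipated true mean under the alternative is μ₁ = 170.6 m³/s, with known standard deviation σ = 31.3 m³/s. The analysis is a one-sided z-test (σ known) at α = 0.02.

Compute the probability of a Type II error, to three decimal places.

Standardized effect: d = |μ₁ − μ₀| / σ = |170.6 − 140.8| / 31.3 = 0.9521
Noncentrality parameter: δ = d·√n = 0.9521 × √10 = 3.0107
One-sided α = 0.02 → critical value z_{0.02} = 2.054.
Power = Φ(δ − 2.054) = Φ(0.957) = 0.8307.
Type II error: β = 1 − power = 1 − 0.8307 = 0.1693.

β ≈ 0.169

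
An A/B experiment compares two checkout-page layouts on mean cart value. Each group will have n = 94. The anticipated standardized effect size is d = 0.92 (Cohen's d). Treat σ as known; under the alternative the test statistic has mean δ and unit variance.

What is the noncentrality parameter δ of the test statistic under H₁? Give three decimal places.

δ = d·√(n/2) = 0.92 × √(94/2) = 6.3072

δ ≈ 6.307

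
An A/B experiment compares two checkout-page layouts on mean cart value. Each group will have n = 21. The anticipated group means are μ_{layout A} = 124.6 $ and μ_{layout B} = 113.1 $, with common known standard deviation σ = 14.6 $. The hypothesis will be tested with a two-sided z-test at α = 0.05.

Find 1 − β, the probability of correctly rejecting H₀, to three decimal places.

Power ≈ 0.723

Standardized effect: d = |μ_{layout A} − μ_{layout B}| / σ = |124.6 − 113.1| / 14.6 = 0.7877
Noncentrality parameter: δ = d·√(n/2) = 0.7877 × √(21/2) = 2.5523
Two-sided α = 0.05 → critical value z_{0.025} = 1.960.
Power = Φ(δ − 1.960) + Φ(−δ − 1.960) = Φ(0.592) + Φ(-4.512) = 0.7232 + 0.0000 = 0.7232.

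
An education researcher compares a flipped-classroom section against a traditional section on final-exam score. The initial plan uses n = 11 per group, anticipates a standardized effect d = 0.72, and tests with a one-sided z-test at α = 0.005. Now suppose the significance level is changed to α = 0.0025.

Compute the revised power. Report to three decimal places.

δ = d·√(n/2) = 0.72 × √(11/2) = 1.6885 (unchanged). New critical value: z_{0.0025} = 2.807.
Revised power = P(Z > 2.807 − δ) = Φ(-1.118) = 0.1317.

Power ≈ 0.132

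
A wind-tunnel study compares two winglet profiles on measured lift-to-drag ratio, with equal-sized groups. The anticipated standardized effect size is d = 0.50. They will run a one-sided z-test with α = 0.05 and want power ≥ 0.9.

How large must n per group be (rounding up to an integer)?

n = 69 per group

Set Φ(δ − 1.645) = 0.9; then δ − 1.645 = Φ⁻¹(0.9) = 1.282, giving δ = 2.926.
δ = d·√(n/2) ⇒ n = 2(δ/d)² = 2 × (2.926 / 0.50)² = 68.51.
Rounding up, n = 69 per group.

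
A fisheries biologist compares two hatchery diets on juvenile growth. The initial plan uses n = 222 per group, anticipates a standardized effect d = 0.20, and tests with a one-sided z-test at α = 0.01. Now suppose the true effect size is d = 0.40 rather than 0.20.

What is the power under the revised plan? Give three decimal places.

With d = 0.40: δ = d·√(n/2) = 0.40 × √(222/2) = 4.2143. Critical value z_{0.01} = 2.326.
Revised power = Φ(δ − 2.326) = Φ(1.888) = 0.9705.

Power ≈ 0.970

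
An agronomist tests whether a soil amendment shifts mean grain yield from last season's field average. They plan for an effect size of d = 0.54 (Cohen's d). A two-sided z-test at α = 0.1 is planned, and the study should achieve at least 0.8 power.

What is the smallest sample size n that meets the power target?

For power 0.8 need Φ(δ − z_{0.05}) = 0.8, so δ = z_{0.05} + z_{0.20} = 1.645 + 0.842 = 2.486.
(The Φ(−δ − z_{α/2}) term is vanishingly small for δ > 0 and is dropped in the standard sample-size formula.)
δ = d·√n ⇒ n = (δ/d)² = (2.486 / 0.54)² = 21.20.
Rounding up, n = 22.

n = 22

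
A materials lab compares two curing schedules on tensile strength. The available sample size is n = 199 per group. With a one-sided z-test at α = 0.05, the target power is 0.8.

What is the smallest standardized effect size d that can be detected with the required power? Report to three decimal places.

Need Φ(δ − 1.645) = 0.8, so δ = 1.645 + 0.842 = 2.486.
δ = d·√(n/2) ⇒ d = δ/√(n/2) = 2.486/√(199/2) = 0.2493.

d ≈ 0.249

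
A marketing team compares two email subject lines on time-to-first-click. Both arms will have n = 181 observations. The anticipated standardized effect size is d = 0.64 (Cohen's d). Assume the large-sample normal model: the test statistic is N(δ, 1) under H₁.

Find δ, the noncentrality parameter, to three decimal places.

δ ≈ 6.088

δ = d·√(n/2) = 0.64 × √(181/2) = 6.0884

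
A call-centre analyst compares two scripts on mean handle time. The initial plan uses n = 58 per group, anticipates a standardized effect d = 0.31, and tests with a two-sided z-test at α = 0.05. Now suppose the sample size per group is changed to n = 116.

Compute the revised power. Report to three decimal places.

Power ≈ 0.656

With n = 116 per group: δ = d·√(n/2) = 0.31 × √(116/2) = 2.3609. Critical value z_{0.025} = 1.960.
Revised power = Φ(δ − 1.960) + Φ(−δ − 1.960) = Φ(0.401) + Φ(-4.321) = 0.6558 + 0.0000 = 0.6558.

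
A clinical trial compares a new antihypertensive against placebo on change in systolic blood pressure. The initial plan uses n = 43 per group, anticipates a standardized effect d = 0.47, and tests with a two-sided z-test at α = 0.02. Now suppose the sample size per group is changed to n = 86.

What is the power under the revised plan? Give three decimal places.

With n = 86 per group: δ = d·√(n/2) = 0.47 × √(86/2) = 3.0820. Critical value z_{0.01} = 2.326.
Revised power = Φ(δ − 2.326) + Φ(−δ − 2.326) = Φ(0.756) + Φ(-5.408) = 0.7751 + 0.0000 = 0.7751.

Power ≈ 0.775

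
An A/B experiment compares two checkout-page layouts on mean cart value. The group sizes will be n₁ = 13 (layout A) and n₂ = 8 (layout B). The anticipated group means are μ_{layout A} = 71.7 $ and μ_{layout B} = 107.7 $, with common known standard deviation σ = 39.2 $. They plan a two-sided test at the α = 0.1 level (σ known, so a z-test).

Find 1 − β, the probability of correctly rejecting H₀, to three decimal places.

Standardized effect: d = |μ_{layout A} − μ_{layout B}| / σ = |71.7 − 107.7| / 39.2 = 0.9184
Noncentrality parameter: δ = d / √(1/n₁ + 1/n₂) = 0.9184 / √(1/13 + 1/8) = 2.0437
Critical value for a two-sided test at α = 0.1: z_{α/2} = 1.645.
Power = Φ(δ − 1.645) + Φ(−δ − 1.645) = Φ(0.399) + Φ(-3.689) = 0.6550 + 0.0001 = 0.6551.

Power ≈ 0.655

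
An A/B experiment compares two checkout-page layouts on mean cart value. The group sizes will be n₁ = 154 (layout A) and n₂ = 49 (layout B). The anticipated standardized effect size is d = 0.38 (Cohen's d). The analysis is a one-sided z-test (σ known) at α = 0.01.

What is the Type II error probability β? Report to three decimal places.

β ≈ 0.504

Noncentrality parameter: δ = d / √(1/n₁ + 1/n₂) = 0.38 / √(1/154 + 1/49) = 2.3168
One-sided α = 0.01 → critical value z_{0.01} = 2.326.
Power = Φ(δ − 2.326) = Φ(-0.010) = 0.4962.
Type II error: β = 1 − power = 1 − 0.4962 = 0.5038.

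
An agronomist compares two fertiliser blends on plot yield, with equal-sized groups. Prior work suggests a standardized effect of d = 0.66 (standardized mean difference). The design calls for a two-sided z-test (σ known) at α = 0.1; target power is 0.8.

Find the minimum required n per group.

n = 29 per group

For power 0.8 need Φ(δ − z_{0.05}) = 0.8, so δ = z_{0.05} + z_{0.20} = 1.645 + 0.842 = 2.486.
(For δ > 0 the lower-tail rejection region contributes negligibly to power, so the one-term inversion is standard.)
δ = d·√(n/2) ⇒ n = 2(δ/d)² = 2 × (2.486 / 0.66)² = 28.39.
Rounding up, n = 29 per group.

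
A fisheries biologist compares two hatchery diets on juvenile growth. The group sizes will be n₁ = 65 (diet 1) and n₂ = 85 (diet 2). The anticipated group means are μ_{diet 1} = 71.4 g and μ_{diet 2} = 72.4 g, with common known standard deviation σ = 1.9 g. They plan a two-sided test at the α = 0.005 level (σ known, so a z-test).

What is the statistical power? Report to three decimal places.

Power ≈ 0.651

Standardized effect: d = |μ_{diet 1} − μ_{diet 2}| / σ = |71.4 − 72.4| / 1.9 = 0.5263
Noncentrality parameter: δ = d / √(1/n₁ + 1/n₂) = 0.5263 / √(1/65 + 1/85) = 3.1942
Two-sided α = 0.005 → critical value z_{0.0025} = 2.807.
Power = Φ(δ − 2.807) + Φ(−δ − 2.807) = Φ(0.387) + Φ(-6.001) = 0.6507 + 0.0000 = 0.6507.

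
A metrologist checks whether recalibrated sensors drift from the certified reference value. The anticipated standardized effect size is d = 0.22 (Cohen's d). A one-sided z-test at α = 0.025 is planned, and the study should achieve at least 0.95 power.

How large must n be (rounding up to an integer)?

Set Φ(δ − 1.960) = 0.95; then δ − 1.960 = Φ⁻¹(0.95) = 1.645, giving δ = 3.605.
δ = d·√n ⇒ n = (δ/d)² = (3.605 / 0.22)² = 268.49.
Rounding up, n = 269.

n = 269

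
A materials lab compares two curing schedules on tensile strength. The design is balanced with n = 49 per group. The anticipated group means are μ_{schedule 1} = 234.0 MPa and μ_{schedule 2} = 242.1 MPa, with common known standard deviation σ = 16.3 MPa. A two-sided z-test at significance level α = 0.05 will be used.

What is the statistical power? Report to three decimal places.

Power ≈ 0.691

Standardized effect: d = |μ_{schedule 1} − μ_{schedule 2}| / σ = |234.0 − 242.1| / 16.3 = 0.4969
Noncentrality parameter: δ = d·√(n/2) = 0.4969 × √(49/2) = 2.4597
Critical value for a two-sided test at α = 0.05: z_{α/2} = 1.960.
Power = Φ(δ − 1.960) + Φ(−δ − 1.960) = Φ(0.500) + Φ(-4.420) = 0.6914 + 0.0000 = 0.6914.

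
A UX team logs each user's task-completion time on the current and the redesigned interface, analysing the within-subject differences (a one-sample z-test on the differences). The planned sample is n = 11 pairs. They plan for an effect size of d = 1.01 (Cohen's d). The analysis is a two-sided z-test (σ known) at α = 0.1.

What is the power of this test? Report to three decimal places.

Noncentrality parameter: δ = d·√n = 1.01 × √11 = 3.3498
Critical value for a two-sided test at α = 0.1: z_{α/2} = 1.645.
Power = Φ(δ − 1.645) + Φ(−δ − 1.645) = Φ(1.705) + Φ(-4.995) = 0.9559 + 0.0000 = 0.9559.

Power ≈ 0.956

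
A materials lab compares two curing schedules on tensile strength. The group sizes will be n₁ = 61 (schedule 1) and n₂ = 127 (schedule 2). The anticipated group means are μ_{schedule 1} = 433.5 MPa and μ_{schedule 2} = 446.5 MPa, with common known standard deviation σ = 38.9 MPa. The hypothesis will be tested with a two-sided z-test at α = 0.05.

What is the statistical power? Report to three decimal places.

Power ≈ 0.574

Standardized effect: d = |μ_{schedule 1} − μ_{schedule 2}| / σ = |433.5 − 446.5| / 38.9 = 0.3342
Noncentrality parameter: δ = d / √(1/n₁ + 1/n₂) = 0.3342 / √(1/61 + 1/127) = 2.1453
Two-sided α = 0.05 → critical value z_{0.025} = 1.960.
Power = Φ(δ − 1.960) + Φ(−δ − 1.960) = Φ(0.185) + Φ(-4.105) = 0.5735 + 0.0000 = 0.5735.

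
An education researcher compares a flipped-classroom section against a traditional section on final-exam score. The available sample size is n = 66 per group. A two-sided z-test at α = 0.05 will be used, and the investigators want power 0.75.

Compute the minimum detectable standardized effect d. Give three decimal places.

d ≈ 0.459

Required noncentrality: δ = z_{0.025} + z_{0.25} = 1.960 + 0.674 = 2.634.
(The second rejection-region term Φ(−δ − z_{α/2}) is negligible and dropped.)
δ = d·√(n/2) ⇒ d = δ/√(n/2) = 2.634/√(66/2) = 0.4586.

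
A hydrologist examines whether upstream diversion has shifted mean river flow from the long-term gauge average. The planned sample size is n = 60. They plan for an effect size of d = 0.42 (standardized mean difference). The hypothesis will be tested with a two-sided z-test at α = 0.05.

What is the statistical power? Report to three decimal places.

Noncentrality parameter: δ = d·√n = 0.42 × √60 = 3.2533
Critical value for a two-sided test at α = 0.05: z_{α/2} = 1.960.
Power = Φ(δ − 1.960) + Φ(−δ − 1.960) = Φ(1.293) + Φ(-5.213) = 0.9021 + 0.0000 = 0.9021.

Power ≈ 0.902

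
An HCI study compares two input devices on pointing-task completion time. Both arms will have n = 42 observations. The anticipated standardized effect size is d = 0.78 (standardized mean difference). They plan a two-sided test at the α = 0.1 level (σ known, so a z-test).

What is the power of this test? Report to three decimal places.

Power ≈ 0.973

Noncentrality parameter: δ = d·√(n/2) = 0.78 × √(42/2) = 3.5744
Two-sided α = 0.1 → critical value z_{0.05} = 1.645.
Power = Φ(δ − 1.645) + Φ(−δ − 1.645) = Φ(1.930) + Φ(-5.219) = 0.9732 + 0.0000 = 0.9732.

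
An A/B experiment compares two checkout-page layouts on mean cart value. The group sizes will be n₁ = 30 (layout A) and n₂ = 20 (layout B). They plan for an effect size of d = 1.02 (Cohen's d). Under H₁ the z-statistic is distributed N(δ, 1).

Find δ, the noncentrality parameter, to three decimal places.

δ ≈ 3.533

The noncentrality parameter scales effect size by the design's sample-size factor: δ = d / √(1/n₁ + 1/n₂) = 1.02 / √(1/30 + 1/20) = 3.5334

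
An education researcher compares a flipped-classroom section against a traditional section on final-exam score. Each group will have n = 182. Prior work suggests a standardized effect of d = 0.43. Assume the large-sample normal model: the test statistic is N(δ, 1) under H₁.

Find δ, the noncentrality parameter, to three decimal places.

δ = d·√(n/2) = 0.43 × √(182/2) = 4.1019

δ ≈ 4.102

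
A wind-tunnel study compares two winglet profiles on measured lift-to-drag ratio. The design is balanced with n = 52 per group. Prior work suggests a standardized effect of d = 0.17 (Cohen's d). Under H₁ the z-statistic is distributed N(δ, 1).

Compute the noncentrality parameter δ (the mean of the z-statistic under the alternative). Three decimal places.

The noncentrality parameter scales effect size by the design's sample-size factor: δ = d·√(n/2) = 0.17 × √(52/2) = 0.8668

δ ≈ 0.867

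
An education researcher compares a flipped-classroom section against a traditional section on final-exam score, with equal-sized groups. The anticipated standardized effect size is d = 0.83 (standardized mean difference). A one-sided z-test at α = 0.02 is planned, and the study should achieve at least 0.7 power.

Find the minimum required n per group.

n = 20 per group

For power 0.7 need Φ(δ − z_{0.02}) = 0.7, so δ = z_{0.02} + z_{0.30} = 2.054 + 0.524 = 2.578.
δ = d·√(n/2) ⇒ n = 2(δ/d)² = 2 × (2.578 / 0.83)² = 19.30.
Round up to the next whole unit.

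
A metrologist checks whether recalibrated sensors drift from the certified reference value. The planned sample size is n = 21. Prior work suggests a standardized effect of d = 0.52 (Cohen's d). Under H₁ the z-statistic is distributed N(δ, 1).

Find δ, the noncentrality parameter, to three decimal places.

δ = d·√n = 0.52 × √21 = 2.3829

δ ≈ 2.383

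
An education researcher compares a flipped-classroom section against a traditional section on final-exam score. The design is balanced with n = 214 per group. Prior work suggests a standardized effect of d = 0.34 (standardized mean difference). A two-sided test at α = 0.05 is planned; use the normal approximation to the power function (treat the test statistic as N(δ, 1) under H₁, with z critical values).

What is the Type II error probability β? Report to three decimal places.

Noncentrality parameter: δ = d·√(n/2) = 0.34 × √(214/2) = 3.5170
Critical value for a two-sided test at α = 0.05: z_{α/2} = 1.960.
Power = Φ(δ − 1.960) + Φ(−δ − 1.960) = Φ(1.557) + Φ(-5.477) = 0.9403 + 0.0000 = 0.9403.
Type II error: β = 1 − power = 1 − 0.9403 = 0.0597.

β ≈ 0.060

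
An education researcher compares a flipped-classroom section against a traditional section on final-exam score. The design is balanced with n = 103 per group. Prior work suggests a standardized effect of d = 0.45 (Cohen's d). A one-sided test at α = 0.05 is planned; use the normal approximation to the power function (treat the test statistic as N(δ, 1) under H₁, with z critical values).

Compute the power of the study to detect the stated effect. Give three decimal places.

Power ≈ 0.943

Noncentrality parameter: δ = d·√(n/2) = 0.45 × √(103/2) = 3.2294
One-sided α = 0.05 → critical value z_{0.05} = 1.645.
Power = Φ(δ − 1.645) = Φ(1.585) = 0.9435.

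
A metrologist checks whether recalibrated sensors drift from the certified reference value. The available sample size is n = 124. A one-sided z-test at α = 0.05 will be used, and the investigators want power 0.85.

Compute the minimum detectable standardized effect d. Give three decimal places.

d ≈ 0.241

Required noncentrality: δ = z_{0.05} + z_{0.15} = 1.645 + 1.036 = 2.681.
δ = d·√n ⇒ d = δ/√n = 2.681/√124 = 0.2408.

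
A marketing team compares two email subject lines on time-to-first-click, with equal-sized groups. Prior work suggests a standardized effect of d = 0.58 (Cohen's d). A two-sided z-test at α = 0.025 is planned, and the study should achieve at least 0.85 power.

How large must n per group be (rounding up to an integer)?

Set Φ(δ − 2.241) = 0.85; then δ − 2.241 = Φ⁻¹(0.85) = 1.036, giving δ = 3.278.
(Ignoring the negligible lower-tail rejection probability gives the usual closed-form inversion.)
δ = d·√(n/2) ⇒ n = 2(δ/d)² = 2 × (3.278 / 0.58)² = 63.88.
Rounding up, n = 64 per group.

n = 64 per group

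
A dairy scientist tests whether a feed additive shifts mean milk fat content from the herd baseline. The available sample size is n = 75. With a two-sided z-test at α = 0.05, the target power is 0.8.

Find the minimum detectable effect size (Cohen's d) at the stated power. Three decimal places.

d ≈ 0.323

Need Φ(δ − 1.960) = 0.8, so δ = 1.960 + 0.842 = 2.802.
(The second rejection-region term Φ(−δ − z_{α/2}) is negligible and dropped.)
δ = d·√n ⇒ d = δ/√n = 2.802/√75 = 0.3235.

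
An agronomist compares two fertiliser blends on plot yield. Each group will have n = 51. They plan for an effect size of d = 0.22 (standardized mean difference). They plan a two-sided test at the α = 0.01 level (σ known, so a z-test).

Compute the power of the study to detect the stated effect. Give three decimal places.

Power ≈ 0.072

Noncentrality parameter: λ = d·√(n/2) = 0.22 × √(51/2) = 1.1109
Two-sided α = 0.01 → critical value z_{0.005} = 2.576.
Power = Φ(λ − 2.576) + Φ(−λ − 2.576) = Φ(-1.465) + Φ(-3.687) = 0.0715 + 0.0001 = 0.0716.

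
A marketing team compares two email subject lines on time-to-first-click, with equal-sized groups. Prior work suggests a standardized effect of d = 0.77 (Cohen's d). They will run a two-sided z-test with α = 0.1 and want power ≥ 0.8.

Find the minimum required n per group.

For power 0.8 need Φ(δ − z_{0.05}) = 0.8, so δ = z_{0.05} + z_{0.20} = 1.645 + 0.842 = 2.486.
(The Φ(−δ − z_{α/2}) term is vanishingly small for δ > 0 and is dropped in the standard sample-size formula.)
δ = d·√(n/2) ⇒ n = 2(δ/d)² = 2 × (2.486 / 0.77)² = 20.86.
Rounding up, n = 21 per group.

n = 21 per group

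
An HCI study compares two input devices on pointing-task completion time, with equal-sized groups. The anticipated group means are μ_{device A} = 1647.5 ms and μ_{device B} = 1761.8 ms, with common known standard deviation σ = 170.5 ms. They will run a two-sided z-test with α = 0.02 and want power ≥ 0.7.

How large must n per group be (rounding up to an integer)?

Standardized effect: d = |μ_{device A} − μ_{device B}| / σ = |1647.5 − 1761.8| / 170.5 = 0.6704
For power 0.7 need Φ(δ − z_{0.01}) = 0.7, so δ = z_{0.01} + z_{0.30} = 2.326 + 0.524 = 2.851.
(Ignoring the negligible lower-tail rejection probability gives the usual closed-form inversion.)
δ = d·√(n/2) ⇒ n = 2(δ/d)² = 2 × (2.851 / 0.6704)² = 36.17.
Round up to the next whole unit.

n = 37 per group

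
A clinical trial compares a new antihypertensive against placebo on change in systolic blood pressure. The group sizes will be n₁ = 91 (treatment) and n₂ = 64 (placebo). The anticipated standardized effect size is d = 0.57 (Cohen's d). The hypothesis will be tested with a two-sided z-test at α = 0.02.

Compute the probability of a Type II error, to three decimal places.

Noncentrality parameter: δ = d / √(1/n₁ + 1/n₂) = 0.57 / √(1/91 + 1/64) = 3.4940
Critical value for a two-sided test at α = 0.02: z_{α/2} = 2.326.
Power = Φ(δ − 2.326) + Φ(−δ − 2.326) = Φ(1.168) + Φ(-5.820) = 0.8785 + 0.0000 = 0.8785.
Type II error: β = 1 − power = 1 − 0.8785 = 0.1215.

β ≈ 0.121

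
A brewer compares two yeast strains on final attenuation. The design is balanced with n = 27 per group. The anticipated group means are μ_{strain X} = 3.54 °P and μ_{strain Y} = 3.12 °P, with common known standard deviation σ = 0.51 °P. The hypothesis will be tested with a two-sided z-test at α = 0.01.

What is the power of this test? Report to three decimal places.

Power ≈ 0.674

Standardized effect: d = |μ_{strain X} − μ_{strain Y}| / σ = |3.54 − 3.12| / 0.51 = 0.8235
Noncentrality parameter: δ = d·√(n/2) = 0.8235 × √(27/2) = 3.0258
Two-sided α = 0.01 → critical value z_{0.005} = 2.576.
Power = Φ(δ − 2.576) + Φ(−δ − 2.576) = Φ(0.450) + Φ(-5.602) = 0.6736 + 0.0000 = 0.6736.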